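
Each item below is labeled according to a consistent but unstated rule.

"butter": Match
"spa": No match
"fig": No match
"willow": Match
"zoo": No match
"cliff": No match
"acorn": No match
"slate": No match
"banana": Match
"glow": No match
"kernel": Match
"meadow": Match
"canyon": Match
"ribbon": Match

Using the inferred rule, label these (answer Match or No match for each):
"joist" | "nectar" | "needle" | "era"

The distinguishing property — length 6 — holds for all the 'Match' cases and none of the 'No match' cases.
No match: "joist", since length 5. Match: "nectar", since length 6. Match: "needle", since length 6. No match: "era", since length 3.

No match, Match, Match, No match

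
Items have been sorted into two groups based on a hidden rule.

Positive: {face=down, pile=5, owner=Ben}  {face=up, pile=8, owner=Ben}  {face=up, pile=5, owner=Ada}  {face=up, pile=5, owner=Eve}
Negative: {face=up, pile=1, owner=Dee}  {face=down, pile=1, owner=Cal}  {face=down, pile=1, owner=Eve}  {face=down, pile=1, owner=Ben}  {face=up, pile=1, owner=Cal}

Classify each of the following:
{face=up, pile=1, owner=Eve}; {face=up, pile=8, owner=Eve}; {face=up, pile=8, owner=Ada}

Negative, Positive, Positive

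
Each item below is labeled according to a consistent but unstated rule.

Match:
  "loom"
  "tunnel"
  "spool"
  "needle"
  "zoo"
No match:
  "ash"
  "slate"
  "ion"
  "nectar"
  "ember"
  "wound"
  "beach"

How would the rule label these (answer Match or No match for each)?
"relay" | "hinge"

No match, No match

A rule that fits every label: has a double letter — true of each 'Match' example, false of each 'No match' one.
"relay" — no doubled letter, hence No match. "hinge" — no doubled letter, hence No match.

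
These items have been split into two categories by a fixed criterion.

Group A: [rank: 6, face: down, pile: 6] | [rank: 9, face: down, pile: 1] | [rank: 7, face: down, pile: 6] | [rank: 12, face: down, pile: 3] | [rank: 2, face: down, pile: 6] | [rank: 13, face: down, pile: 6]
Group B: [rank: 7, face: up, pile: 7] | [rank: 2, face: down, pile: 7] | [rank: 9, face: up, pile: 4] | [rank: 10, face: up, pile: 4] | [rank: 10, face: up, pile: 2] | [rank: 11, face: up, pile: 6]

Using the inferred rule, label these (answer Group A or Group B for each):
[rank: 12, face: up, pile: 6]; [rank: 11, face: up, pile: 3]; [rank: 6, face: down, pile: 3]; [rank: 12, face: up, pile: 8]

One predicate separates the groups cleanly: face is down AND pile ≤ 6.
[rank: 12, face: up, pile: 6]: Group B (face is up, pile = 6). [rank: 11, face: up, pile: 3]: Group B (face is up, pile = 3). [rank: 6, face: down, pile: 3]: Group A (face is down, pile = 3). [rank: 12, face: up, pile: 8]: Group B (face is up, pile = 8).

Group B, Group B, Group A, Group B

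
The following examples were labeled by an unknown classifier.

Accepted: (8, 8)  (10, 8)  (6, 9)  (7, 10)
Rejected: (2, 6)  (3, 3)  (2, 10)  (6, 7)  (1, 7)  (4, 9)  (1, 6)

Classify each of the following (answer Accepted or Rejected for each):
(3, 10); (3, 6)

A rule that fits every label: sum ≥ 15 — true of each 'Accepted' example, false of each 'Rejected' one.
(3, 10): Rejected (3+10 = 13).
(3, 6): Rejected (3+6 = 9).

Rejected, Rejected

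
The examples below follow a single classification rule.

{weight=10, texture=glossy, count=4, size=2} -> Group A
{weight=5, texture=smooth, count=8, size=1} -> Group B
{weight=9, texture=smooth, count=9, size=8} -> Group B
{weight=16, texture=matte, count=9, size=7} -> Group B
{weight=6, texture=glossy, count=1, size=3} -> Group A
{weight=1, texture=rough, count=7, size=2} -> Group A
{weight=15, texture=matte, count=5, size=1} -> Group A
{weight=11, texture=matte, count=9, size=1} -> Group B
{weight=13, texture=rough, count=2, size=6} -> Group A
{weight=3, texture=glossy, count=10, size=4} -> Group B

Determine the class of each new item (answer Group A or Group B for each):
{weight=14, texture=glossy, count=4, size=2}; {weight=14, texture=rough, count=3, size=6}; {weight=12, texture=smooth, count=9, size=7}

All 'Group A' examples share one property — count ≤ 7 — and every 'Group B' example lacks it.
{weight=14, texture=glossy, count=4, size=2} — count = 4, hence Group A. {weight=14, texture=rough, count=3, size=6} — count = 3, hence Group A. {weight=12, texture=smooth, count=9, size=7} — count = 9, hence Group B.

Group A, Group A, Group B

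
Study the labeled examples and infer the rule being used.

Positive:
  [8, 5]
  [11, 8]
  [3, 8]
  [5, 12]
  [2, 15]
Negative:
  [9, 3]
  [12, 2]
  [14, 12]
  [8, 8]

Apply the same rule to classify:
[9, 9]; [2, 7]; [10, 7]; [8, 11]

Negative, Positive, Positive, Positive

The classifier is using: sum is odd.
[9, 9]: 9+9 = 18 — lacks this property, so Negative. [2, 7]: 2+7 = 9 — passes, so Positive. [10, 7]: 10+7 = 17 — passes, so Positive. [8, 11]: 8+11 = 19 — passes, so Positive.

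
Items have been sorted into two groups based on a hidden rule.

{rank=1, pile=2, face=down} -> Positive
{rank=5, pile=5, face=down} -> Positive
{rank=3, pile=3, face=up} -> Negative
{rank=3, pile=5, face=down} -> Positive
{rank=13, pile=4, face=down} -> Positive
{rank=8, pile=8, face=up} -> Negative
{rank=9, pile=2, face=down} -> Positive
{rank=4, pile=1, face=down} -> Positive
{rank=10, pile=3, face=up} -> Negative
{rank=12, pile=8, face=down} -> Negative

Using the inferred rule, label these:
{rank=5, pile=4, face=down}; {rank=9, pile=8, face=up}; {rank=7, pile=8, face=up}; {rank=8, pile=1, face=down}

Positive, Negative, Negative, Positive

The classifier is using: face is down AND pile ≤ 5.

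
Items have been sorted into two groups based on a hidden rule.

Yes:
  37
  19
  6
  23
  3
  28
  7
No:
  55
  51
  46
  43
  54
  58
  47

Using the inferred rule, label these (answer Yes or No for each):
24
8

The distinguishing property — at most 37 — holds for all the 'Yes' cases and none of the 'No' cases.
24: 24 ≤ 37 — meets the rule, so Yes. 8: 8 ≤ 37 — meets the rule, so Yes.

Yes, Yes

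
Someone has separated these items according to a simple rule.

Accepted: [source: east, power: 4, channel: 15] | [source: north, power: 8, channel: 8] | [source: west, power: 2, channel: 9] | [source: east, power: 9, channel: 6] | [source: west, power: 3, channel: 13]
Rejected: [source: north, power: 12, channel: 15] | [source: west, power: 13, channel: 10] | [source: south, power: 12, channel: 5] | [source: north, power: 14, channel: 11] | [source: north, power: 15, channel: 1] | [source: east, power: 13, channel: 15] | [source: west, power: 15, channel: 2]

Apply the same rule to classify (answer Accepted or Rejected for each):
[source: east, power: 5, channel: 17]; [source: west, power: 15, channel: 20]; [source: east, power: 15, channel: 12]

The pattern is that an item is 'Accepted' exactly when: power ≤ 9.
[source: east, power: 5, channel: 17]: Accepted (power = 5).
[source: west, power: 15, channel: 20]: Rejected (power = 15).
[source: east, power: 15, channel: 12]: Rejected (power = 15).

Accepted, Rejected, Rejected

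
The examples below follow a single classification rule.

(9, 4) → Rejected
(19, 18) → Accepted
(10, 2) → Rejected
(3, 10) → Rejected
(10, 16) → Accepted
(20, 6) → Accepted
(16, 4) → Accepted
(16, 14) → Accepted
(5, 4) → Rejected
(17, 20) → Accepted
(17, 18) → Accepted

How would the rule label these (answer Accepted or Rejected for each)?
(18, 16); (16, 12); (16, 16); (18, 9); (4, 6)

'Accepted' ⟺ sum ≥ 20.

Accepted, Accepted, Accepted, Accepted, Rejected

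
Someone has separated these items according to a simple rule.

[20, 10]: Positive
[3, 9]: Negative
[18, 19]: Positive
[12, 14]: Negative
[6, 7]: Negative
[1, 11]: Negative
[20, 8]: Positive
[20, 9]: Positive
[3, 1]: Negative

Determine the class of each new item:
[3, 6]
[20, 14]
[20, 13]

Rule: sum ≥ 28. This holds for each 'Positive' example and fails for each 'Negative' one.
[3, 6]: 3+6 = 9 — does not fit, so Negative.
[20, 14]: 20+14 = 34 — satisfies this, so Positive.
[20, 13]: 20+13 = 33 — satisfies this, so Positive.

Negative, Positive, Positive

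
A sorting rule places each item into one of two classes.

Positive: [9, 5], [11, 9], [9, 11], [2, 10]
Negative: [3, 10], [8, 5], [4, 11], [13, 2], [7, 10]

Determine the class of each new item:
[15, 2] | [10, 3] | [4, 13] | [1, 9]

The distinguishing property — sum is even — holds for all the 'Positive' cases and none of the 'Negative' cases.
[15, 2]: 15+2 = 17, doesn't qualify → Negative.
[10, 3]: 10+3 = 13, doesn't qualify → Negative.
[4, 13]: 4+13 = 17, doesn't qualify → Negative.
[1, 9]: 1+9 = 10, passes → Positive.

Negative, Negative, Negative, Positive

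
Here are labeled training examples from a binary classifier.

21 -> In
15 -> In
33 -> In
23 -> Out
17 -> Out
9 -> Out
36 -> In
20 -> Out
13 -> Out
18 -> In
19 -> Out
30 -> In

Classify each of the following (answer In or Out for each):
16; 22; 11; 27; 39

The distinguishing property — multiple of 3 AND at least 13 — holds for all the 'In' cases and none of the 'Out' cases.
16 — 16 = 3·5 + 1, 16 ≥ 13, hence Out. 22 — 22 = 3·7 + 1, 22 ≥ 13, hence Out. 11 — 11 = 3·3 + 2, 11 < 13, hence Out. 27 — 27 = 3·9, 27 ≥ 13, hence In. 39 — 39 = 3·13, 39 ≥ 13, hence In.

Out, Out, Out, In, In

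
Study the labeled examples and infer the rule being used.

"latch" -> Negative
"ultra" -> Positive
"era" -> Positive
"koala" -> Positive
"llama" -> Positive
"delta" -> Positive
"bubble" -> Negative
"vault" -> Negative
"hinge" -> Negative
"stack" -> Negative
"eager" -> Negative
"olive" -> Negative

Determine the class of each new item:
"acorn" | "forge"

Negative, Negative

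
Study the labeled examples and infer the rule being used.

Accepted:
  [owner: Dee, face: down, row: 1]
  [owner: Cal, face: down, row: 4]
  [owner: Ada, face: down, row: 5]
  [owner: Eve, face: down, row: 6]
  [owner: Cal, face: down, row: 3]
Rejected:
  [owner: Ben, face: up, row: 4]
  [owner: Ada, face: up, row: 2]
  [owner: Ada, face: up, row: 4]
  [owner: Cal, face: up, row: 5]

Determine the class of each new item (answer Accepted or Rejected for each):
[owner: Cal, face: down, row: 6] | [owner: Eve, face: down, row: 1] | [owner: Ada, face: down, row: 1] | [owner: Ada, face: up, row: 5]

Rule: face is down. This holds for each 'Accepted' example and fails for each 'Rejected' one.
[owner: Cal, face: down, row: 6]: face is down, meets the rule → Accepted.
[owner: Eve, face: down, row: 1]: face is down, meets the rule → Accepted.
[owner: Ada, face: down, row: 1]: face is down, meets the rule → Accepted.
[owner: Ada, face: up, row: 5]: face is up, lacks this property → Rejected.

Accepted, Accepted, Accepted, Rejected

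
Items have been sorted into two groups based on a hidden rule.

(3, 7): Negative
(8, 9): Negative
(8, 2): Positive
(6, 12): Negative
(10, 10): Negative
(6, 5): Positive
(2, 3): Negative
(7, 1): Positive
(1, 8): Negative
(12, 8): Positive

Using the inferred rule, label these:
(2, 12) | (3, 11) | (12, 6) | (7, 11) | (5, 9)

Negative, Negative, Positive, Negative, Negative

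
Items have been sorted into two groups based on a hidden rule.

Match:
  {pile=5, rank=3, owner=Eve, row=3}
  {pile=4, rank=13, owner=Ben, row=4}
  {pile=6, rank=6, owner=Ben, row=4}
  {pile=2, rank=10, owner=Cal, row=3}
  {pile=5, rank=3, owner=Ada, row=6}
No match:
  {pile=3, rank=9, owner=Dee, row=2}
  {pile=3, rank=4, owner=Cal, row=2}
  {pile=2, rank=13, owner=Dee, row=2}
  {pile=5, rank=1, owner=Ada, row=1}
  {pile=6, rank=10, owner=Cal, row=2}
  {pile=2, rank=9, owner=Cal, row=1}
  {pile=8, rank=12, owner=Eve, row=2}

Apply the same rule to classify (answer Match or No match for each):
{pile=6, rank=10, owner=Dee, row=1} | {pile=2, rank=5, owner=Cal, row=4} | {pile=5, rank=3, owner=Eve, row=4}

No match, Match, Match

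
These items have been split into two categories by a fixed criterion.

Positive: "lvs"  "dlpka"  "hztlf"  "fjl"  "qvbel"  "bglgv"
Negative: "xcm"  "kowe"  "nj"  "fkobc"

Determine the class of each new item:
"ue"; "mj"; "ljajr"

Negative, Negative, Positive

The common property of the 'Positive' items is: contains 'l'. No 'Negative' item has it.
Negative: "ue", since no 'l'.
Negative: "mj", since no 'l'.
Positive: "ljajr", since has 'l'.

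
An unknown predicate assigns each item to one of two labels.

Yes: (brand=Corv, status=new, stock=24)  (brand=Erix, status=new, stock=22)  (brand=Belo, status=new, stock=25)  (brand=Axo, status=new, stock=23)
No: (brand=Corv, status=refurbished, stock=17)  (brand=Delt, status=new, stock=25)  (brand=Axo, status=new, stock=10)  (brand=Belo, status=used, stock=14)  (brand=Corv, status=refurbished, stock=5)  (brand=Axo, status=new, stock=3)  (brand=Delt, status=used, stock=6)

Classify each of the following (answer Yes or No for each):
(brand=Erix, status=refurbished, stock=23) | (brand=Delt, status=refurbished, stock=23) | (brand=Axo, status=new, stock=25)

Yes, No, Yes

The distinguishing property — brand is not Delt AND stock ≥ 22 — holds for all the 'Yes' cases and none of the 'No' cases.
Yes: (brand=Erix, status=refurbished, stock=23), since brand is Erix, stock = 23.
No: (brand=Delt, status=refurbished, stock=23), since brand is Delt, stock = 23.
Yes: (brand=Axo, status=new, stock=25), since brand is Axo, stock = 25.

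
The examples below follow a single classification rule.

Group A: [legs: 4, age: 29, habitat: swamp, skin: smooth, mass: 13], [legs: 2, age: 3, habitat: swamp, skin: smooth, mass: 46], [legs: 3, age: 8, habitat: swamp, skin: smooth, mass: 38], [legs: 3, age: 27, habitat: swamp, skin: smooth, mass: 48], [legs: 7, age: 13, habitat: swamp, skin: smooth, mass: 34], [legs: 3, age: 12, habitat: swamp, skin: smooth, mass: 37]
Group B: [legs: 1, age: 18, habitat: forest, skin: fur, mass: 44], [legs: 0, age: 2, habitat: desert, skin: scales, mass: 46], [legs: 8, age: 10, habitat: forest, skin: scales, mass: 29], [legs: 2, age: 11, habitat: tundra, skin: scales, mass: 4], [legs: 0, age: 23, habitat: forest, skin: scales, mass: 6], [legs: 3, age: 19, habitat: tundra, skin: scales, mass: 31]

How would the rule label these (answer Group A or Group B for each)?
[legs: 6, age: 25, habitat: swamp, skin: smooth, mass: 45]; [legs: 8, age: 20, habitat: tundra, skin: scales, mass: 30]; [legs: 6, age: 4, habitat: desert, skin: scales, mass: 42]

The pattern is that an item is 'Group A' exactly when: skin is smooth.
[legs: 6, age: 25, habitat: swamp, skin: smooth, mass: 45]: skin is smooth, satisfies this → Group A.
[legs: 8, age: 20, habitat: tundra, skin: scales, mass: 30]: skin is scales, doesn't match → Group B.
[legs: 6, age: 4, habitat: desert, skin: scales, mass: 42]: skin is scales, doesn't match → Group B.

Group A, Group B, Group B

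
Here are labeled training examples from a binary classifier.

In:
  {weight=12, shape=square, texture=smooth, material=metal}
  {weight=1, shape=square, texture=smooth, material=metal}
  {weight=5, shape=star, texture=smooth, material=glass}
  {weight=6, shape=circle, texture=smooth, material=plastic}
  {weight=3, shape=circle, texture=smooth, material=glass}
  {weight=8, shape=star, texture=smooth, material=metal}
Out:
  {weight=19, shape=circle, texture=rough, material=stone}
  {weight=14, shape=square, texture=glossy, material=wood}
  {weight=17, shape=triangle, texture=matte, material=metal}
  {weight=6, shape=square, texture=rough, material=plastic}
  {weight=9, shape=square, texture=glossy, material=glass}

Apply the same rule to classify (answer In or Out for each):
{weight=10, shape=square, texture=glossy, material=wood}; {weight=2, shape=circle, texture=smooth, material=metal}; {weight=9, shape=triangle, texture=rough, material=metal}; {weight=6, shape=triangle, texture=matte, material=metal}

All 'In' examples share one property — texture is smooth — and every 'Out' example lacks it.
{weight=10, shape=square, texture=glossy, material=wood}: Out (texture is glossy).
{weight=2, shape=circle, texture=smooth, material=metal}: In (texture is smooth).
{weight=9, shape=triangle, texture=rough, material=metal}: Out (texture is rough).
{weight=6, shape=triangle, texture=matte, material=metal}: Out (texture is matte).

Out, In, Out, Out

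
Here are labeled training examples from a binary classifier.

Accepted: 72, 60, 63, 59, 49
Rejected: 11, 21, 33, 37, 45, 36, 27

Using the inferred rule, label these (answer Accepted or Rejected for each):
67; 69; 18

One predicate separates the groups cleanly: at least 49.

Accepted, Accepted, Rejected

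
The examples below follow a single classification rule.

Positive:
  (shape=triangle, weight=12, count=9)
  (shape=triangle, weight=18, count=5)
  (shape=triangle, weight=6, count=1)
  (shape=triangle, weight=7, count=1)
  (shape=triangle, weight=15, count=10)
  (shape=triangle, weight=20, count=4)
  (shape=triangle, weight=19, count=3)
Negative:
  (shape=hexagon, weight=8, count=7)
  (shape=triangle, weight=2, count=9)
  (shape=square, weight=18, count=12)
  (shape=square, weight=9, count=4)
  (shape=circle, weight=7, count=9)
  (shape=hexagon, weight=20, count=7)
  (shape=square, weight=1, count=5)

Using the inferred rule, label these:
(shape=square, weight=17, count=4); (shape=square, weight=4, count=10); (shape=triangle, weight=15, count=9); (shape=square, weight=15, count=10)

Negative, Negative, Positive, Negative

The common property of the 'Positive' items is: shape is triangle AND weight ≥ 6. No 'Negative' item has it.
(shape=square, weight=17, count=4): Negative (shape is square, weight = 17). (shape=square, weight=4, count=10): Negative (shape is square, weight = 4). (shape=triangle, weight=15, count=9): Positive (shape is triangle, weight = 15). (shape=square, weight=15, count=10): Negative (shape is square, weight = 15).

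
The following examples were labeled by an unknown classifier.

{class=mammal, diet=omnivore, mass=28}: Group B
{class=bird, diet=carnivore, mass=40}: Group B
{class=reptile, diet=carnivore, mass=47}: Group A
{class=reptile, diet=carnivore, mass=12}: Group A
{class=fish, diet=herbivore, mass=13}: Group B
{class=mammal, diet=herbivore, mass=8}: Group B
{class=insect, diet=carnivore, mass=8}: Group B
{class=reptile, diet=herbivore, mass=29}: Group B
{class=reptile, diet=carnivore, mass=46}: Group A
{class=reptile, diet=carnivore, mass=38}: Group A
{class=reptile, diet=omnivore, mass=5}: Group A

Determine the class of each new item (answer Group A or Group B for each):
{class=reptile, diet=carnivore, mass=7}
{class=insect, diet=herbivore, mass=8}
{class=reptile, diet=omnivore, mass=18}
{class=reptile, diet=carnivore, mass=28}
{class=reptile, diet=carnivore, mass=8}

Group A, Group B, Group A, Group A, Group A

The simplest hypothesis consistent with all the labels is: class is reptile AND mass ≠ 29.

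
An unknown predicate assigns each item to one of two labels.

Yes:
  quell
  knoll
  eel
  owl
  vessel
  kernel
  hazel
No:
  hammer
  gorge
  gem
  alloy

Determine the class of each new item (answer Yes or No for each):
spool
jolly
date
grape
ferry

The classifier is using: ends with 'l'.
spool: ends with 'l', has this property → Yes. jolly: ends with 'y', fails the rule → No. date: ends with 'e', fails the rule → No. grape: ends with 'e', fails the rule → No. ferry: ends with 'y', fails the rule → No.

Yes, No, No, No, No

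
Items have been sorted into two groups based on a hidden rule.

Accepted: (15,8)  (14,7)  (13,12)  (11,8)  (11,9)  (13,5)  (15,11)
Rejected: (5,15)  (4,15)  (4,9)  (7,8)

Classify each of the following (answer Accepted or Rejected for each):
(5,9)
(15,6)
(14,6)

A rule that fits every label: first > second — true of each 'Accepted' example, false of each 'Rejected' one.

Rejected, Accepted, Accepted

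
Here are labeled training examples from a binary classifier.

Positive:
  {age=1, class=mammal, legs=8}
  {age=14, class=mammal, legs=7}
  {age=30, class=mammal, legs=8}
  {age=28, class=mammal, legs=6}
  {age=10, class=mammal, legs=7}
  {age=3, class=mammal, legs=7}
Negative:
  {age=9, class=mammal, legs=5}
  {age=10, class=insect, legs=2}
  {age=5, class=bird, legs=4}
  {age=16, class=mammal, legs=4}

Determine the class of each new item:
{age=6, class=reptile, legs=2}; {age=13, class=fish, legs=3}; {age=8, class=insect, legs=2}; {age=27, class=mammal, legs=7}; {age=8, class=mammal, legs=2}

Negative, Negative, Negative, Positive, Negative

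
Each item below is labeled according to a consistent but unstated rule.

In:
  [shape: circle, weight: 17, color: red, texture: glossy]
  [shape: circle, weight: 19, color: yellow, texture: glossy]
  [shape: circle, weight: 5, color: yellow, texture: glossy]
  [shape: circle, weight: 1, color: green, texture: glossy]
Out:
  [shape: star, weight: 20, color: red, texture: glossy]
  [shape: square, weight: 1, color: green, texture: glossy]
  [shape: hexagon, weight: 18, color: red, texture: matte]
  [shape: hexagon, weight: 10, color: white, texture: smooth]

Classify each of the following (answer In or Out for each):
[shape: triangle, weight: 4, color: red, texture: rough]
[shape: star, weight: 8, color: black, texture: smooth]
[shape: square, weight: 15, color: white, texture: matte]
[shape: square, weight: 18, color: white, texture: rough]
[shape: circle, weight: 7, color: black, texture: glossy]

Out, Out, Out, Out, In

'In' ⟺ shape is circle.
[shape: triangle, weight: 4, color: red, texture: rough] → shape is triangle → Out.
[shape: star, weight: 8, color: black, texture: smooth] → shape is star → Out.
[shape: square, weight: 15, color: white, texture: matte] → shape is square → Out.
[shape: square, weight: 18, color: white, texture: rough] → shape is square → Out.
[shape: circle, weight: 7, color: black, texture: glossy] → shape is circle → In.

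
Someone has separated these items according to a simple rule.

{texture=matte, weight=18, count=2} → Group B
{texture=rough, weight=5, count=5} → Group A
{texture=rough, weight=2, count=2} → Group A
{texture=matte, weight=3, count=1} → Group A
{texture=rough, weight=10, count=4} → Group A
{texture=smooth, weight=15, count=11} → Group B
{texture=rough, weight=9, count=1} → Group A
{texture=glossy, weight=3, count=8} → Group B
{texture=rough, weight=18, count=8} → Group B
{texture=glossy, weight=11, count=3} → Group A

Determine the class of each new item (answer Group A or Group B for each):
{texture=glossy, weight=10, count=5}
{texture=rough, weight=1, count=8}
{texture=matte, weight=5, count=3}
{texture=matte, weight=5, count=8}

Group A, Group B, Group A, Group B

All 'Group A' examples share one property — count ≤ 5 AND weight ≤ 11 — and every 'Group B' example lacks it.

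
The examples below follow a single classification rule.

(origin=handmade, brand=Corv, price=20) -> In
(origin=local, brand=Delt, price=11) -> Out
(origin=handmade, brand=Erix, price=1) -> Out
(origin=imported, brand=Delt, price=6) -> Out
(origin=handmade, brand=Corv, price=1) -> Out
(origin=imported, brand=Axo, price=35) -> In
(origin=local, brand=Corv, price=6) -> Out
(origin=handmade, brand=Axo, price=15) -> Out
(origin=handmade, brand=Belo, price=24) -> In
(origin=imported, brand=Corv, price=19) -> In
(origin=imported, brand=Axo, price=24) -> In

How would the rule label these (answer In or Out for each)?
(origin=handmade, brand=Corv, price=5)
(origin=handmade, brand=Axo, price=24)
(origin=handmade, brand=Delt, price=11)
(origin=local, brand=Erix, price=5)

Out, In, Out, Out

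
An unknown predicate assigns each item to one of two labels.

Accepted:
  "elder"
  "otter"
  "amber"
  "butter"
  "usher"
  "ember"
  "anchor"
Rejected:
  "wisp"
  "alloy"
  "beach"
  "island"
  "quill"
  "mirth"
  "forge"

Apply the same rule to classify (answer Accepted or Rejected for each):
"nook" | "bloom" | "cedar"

Rejected, Rejected, Accepted

The simplest hypothesis consistent with all the labels is: ends with 'r'.
"nook": ends with 'k', does not satisfy this → Rejected. "bloom": ends with 'm', does not satisfy this → Rejected. "cedar": ends with 'r', passes → Accepted.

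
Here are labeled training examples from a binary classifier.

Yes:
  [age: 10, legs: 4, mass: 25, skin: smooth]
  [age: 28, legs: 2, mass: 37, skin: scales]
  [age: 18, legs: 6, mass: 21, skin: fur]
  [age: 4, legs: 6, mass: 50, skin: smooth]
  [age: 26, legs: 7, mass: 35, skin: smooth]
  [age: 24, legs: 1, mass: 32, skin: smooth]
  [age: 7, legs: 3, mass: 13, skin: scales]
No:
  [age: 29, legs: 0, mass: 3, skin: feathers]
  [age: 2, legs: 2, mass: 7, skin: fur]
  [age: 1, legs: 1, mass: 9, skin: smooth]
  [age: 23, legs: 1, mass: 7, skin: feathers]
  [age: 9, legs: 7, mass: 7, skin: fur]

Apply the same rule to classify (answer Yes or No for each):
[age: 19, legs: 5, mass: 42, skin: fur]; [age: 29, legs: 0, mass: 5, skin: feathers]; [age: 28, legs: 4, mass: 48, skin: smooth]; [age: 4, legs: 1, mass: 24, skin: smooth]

The pattern is that an item is 'Yes' exactly when: mass ≥ 13.
[age: 19, legs: 5, mass: 42, skin: fur]: mass = 42 — qualifies, so Yes. [age: 29, legs: 0, mass: 5, skin: feathers]: mass = 5 — fails the rule, so No. [age: 28, legs: 4, mass: 48, skin: smooth]: mass = 48 — qualifies, so Yes. [age: 4, legs: 1, mass: 24, skin: smooth]: mass = 24 — qualifies, so Yes.

Yes, No, Yes, Yes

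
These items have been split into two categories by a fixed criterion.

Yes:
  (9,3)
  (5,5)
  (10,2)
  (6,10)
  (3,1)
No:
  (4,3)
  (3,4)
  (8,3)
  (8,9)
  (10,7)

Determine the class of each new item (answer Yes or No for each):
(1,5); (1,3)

Yes, Yes

The rule appears to be: sum is even.
(1,5): Yes (1+5 = 6).
(1,3): Yes (1+3 = 4).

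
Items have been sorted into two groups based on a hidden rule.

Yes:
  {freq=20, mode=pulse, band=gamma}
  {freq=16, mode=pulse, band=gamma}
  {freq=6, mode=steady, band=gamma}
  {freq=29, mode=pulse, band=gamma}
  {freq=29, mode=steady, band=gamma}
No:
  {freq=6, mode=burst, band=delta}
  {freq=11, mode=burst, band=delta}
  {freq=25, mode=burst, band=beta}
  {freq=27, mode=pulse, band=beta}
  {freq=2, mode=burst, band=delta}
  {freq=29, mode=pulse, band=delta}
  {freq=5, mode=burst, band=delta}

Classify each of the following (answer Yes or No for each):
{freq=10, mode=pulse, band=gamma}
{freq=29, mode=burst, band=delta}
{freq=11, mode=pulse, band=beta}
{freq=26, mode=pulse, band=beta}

The simplest hypothesis consistent with all the labels is: band is gamma.
{freq=10, mode=pulse, band=gamma} → band is gamma → Yes.
{freq=29, mode=burst, band=delta} → band is delta → No.
{freq=11, mode=pulse, band=beta} → band is beta → No.
{freq=26, mode=pulse, band=beta} → band is beta → No.

Yes, No, No, No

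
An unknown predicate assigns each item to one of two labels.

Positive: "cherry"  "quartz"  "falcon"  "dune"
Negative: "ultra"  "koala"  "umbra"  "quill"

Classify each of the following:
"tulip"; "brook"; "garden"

Negative, Negative, Positive

Every 'Positive' example satisfies: even length. None of the 'Negative' examples do.
"tulip" — length 5, hence Negative. "brook" — length 5, hence Negative. "garden" — length 6, hence Positive.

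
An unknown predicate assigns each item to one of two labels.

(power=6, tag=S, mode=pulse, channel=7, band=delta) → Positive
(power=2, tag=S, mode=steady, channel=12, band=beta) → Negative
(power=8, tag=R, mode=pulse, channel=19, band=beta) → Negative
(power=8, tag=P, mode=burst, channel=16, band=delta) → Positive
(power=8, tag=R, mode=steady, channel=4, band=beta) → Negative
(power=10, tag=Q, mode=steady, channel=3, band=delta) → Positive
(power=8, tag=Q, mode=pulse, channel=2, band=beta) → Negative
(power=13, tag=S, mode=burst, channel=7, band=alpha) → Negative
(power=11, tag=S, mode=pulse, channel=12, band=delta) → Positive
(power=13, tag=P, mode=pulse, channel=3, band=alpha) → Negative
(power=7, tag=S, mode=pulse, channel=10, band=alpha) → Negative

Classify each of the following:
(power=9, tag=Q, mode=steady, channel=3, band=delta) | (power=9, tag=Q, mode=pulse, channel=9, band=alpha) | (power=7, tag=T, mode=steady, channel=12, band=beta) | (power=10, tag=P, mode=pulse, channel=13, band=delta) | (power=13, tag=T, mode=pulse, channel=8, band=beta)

Positive, Negative, Negative, Positive, Negative

Comparing the two groups points to one rule — band is delta.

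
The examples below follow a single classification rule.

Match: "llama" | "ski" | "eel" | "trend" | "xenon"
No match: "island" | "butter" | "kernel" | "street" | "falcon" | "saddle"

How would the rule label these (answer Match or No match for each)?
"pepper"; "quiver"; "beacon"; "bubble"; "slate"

No match, No match, No match, No match, Match

The simplest hypothesis consistent with all the labels is: odd length.
"pepper" — length 6, hence No match.
"quiver" — length 6, hence No match.
"beacon" — length 6, hence No match.
"bubble" — length 6, hence No match.
"slate" — length 5, hence Match.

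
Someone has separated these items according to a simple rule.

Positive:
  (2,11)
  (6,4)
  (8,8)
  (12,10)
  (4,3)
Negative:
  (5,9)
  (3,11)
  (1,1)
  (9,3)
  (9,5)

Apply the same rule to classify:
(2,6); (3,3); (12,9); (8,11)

Rule: first is even. This holds for each 'Positive' example and fails for each 'Negative' one.
(2,6) → first 2 → Positive.
(3,3) → first 3 → Negative.
(12,9) → first 12 → Positive.
(8,11) → first 8 → Positive.

Positive, Negative, Positive, Positive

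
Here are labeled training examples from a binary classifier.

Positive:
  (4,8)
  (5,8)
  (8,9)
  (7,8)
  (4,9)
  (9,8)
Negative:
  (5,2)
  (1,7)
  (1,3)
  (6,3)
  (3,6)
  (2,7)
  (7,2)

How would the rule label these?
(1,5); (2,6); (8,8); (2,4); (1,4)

Negative, Negative, Positive, Negative, Negative

The classifier is using: sum ≥ 12.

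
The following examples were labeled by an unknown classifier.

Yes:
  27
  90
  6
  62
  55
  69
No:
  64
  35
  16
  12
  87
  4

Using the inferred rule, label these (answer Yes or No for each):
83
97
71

Rule: ≡ 6 (mod 7). This holds for each 'Yes' example and fails for each 'No' one.
83 — 83 mod 7 = 6, hence Yes.
97 — 97 mod 7 = 6, hence Yes.
71 — 71 mod 7 = 1, hence No.

Yes, Yes, No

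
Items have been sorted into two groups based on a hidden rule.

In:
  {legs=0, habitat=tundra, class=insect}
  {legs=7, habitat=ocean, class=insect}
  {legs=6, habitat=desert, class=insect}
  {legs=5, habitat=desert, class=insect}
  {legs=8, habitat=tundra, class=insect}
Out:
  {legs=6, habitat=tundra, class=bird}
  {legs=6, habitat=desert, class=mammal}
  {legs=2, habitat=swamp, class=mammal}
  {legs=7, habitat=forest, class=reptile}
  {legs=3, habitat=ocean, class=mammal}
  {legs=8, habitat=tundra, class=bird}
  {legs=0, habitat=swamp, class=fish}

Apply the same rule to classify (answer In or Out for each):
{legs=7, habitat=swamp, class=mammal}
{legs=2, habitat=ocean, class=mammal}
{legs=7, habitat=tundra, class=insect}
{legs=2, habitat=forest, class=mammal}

'In' ⟺ class is insect.
{legs=7, habitat=swamp, class=mammal} → class is mammal → Out. {legs=2, habitat=ocean, class=mammal} → class is mammal → Out. {legs=7, habitat=tundra, class=insect} → class is insect → In. {legs=2, habitat=forest, class=mammal} → class is mammal → Out.

Out, Out, In, Out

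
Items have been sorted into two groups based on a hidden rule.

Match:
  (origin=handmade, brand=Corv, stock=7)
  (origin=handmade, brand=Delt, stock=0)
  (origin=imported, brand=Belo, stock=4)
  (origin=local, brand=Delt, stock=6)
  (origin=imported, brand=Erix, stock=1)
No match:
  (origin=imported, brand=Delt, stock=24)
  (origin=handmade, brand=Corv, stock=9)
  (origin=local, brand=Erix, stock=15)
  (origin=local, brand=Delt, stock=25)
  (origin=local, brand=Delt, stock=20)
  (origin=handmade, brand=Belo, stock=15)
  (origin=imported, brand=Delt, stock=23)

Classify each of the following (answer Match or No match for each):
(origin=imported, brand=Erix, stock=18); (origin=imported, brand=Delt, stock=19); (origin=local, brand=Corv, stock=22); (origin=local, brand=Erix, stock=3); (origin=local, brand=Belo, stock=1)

No match, No match, No match, Match, Match

All 'Match' examples share one property — stock ≤ 7 — and every 'No match' example lacks it.
No match: (origin=imported, brand=Erix, stock=18), since stock = 18.
No match: (origin=imported, brand=Delt, stock=19), since stock = 19.
No match: (origin=local, brand=Corv, stock=22), since stock = 22.
Match: (origin=local, brand=Erix, stock=3), since stock = 3.
Match: (origin=local, brand=Belo, stock=1), since stock = 1.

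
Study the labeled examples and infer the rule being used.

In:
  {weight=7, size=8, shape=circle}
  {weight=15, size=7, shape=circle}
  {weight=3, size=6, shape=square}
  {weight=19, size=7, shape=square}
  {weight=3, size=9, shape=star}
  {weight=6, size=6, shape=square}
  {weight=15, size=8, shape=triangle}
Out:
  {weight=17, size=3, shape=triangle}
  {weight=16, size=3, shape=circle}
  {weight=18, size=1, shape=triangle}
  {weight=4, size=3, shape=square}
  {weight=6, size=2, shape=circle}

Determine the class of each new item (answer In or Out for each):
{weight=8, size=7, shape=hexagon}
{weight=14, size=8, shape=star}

The common property of the 'In' items is: size ≥ 6. No 'Out' item has it.

In, In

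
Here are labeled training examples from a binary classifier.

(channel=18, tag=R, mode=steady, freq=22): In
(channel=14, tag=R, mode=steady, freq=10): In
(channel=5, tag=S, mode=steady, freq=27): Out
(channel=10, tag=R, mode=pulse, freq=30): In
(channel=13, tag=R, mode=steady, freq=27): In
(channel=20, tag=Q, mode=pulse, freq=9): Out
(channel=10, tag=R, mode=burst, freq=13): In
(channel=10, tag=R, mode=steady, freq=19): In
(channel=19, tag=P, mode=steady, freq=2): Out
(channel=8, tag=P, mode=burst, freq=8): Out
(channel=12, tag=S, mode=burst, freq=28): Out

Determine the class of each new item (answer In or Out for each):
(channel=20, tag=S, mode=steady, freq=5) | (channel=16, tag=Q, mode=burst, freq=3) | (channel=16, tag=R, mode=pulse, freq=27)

Out, Out, In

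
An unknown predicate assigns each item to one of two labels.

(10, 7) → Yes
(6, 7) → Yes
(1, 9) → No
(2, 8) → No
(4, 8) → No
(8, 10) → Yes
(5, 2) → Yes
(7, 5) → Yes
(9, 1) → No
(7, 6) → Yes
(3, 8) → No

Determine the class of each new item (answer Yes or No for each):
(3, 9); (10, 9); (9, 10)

No, Yes, Yes

The distinguishing property — |first − second| ≤ 3 — holds for all the 'Yes' cases and none of the 'No' cases.
(3, 9): |3−9| = 6, lacks this property → No.
(10, 9): |10−9| = 1, passes → Yes.
(9, 10): |9−10| = 1, passes → Yes.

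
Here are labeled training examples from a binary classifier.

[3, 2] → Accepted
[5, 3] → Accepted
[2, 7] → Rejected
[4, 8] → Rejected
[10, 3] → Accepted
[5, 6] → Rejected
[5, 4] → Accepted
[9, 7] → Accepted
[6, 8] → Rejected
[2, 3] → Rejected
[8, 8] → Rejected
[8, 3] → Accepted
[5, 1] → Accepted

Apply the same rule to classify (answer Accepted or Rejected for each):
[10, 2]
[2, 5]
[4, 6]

Accepted, Rejected, Rejected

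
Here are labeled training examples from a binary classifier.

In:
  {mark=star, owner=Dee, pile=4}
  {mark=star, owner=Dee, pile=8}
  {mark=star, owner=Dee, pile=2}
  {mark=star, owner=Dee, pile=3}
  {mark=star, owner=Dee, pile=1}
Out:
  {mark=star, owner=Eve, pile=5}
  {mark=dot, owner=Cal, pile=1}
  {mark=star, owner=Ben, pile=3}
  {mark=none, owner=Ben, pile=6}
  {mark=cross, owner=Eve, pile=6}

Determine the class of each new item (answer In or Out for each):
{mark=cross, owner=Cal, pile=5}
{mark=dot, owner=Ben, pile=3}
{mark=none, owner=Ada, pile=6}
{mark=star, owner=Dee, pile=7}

Out, Out, Out, In

The distinguishing property — owner is Dee — holds for all the 'In' cases and none of the 'Out' cases.
Out: {mark=cross, owner=Cal, pile=5}, since owner is Cal.
Out: {mark=dot, owner=Ben, pile=3}, since owner is Ben.
Out: {mark=none, owner=Ada, pile=6}, since owner is Ada.
In: {mark=star, owner=Dee, pile=7}, since owner is Dee.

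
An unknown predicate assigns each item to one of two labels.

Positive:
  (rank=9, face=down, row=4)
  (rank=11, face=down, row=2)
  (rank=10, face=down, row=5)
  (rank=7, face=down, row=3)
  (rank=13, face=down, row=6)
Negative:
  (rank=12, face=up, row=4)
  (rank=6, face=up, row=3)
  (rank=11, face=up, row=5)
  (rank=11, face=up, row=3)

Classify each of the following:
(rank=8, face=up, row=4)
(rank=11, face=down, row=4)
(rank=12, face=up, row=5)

The pattern is that an item is 'Positive' exactly when: face is down.
Negative: (rank=8, face=up, row=4), since face is up. Positive: (rank=11, face=down, row=4), since face is down. Negative: (rank=12, face=up, row=5), since face is up.

Negative, Positive, Negative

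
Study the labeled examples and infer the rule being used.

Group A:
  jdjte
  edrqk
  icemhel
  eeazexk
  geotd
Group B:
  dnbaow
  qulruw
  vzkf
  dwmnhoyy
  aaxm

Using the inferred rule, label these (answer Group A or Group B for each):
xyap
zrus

Group B, Group B

All 'Group A' examples share one property — odd length — and every 'Group B' example lacks it.
xyap → length 4 → Group B.
zrus → length 4 → Group B.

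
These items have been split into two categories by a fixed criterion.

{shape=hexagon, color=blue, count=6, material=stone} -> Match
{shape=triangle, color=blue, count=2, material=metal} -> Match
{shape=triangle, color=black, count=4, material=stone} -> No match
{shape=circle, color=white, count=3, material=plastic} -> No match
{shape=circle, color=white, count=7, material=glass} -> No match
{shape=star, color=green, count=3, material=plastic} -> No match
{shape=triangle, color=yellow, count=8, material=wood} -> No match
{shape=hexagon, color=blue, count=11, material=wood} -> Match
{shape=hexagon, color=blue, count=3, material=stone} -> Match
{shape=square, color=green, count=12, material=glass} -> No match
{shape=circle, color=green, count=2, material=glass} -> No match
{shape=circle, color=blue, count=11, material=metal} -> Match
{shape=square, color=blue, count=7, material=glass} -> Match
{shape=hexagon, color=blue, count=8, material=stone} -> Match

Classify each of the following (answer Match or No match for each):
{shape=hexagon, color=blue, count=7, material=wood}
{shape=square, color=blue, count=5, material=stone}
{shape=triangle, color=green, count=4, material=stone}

Match, Match, No match

The classifier is using: color is blue.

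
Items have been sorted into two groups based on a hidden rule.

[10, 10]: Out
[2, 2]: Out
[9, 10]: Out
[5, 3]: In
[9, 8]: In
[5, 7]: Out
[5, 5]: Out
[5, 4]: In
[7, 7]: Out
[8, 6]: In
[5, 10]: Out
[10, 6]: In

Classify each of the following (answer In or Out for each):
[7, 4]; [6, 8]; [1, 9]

In, Out, Out

The distinguishing property — first > second — holds for all the 'In' cases and none of the 'Out' cases.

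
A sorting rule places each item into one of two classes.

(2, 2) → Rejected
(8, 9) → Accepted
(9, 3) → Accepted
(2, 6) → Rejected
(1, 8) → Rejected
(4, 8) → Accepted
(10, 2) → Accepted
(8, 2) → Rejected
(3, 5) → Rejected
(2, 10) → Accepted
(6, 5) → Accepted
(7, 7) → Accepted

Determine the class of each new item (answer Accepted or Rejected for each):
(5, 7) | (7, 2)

A rule that fits every label: sum ≥ 11 — true of each 'Accepted' example, false of each 'Rejected' one.
(5, 7) → 5+7 = 12 → Accepted.
(7, 2) → 7+2 = 9 → Rejected.

Accepted, Rejected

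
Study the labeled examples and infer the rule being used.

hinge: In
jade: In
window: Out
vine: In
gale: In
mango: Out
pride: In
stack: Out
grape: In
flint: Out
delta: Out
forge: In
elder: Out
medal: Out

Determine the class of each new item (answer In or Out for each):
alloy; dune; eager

Out, In, Out

The pattern is that an item is 'In' exactly when: ends with 'e'.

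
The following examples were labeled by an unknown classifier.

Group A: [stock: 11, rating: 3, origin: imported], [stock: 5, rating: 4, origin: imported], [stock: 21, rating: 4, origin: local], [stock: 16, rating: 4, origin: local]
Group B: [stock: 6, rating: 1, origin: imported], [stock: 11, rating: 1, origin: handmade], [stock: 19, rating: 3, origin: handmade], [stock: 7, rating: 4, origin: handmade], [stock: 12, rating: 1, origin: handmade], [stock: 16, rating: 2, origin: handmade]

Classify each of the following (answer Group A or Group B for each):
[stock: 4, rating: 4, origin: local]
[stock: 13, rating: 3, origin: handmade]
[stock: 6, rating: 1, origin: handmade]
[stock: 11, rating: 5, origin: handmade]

Group A, Group B, Group B, Group B

The rule appears to be: origin is not handmade AND rating ≥ 2.
Group A: [stock: 4, rating: 4, origin: local], since origin is local, rating = 4.
Group B: [stock: 13, rating: 3, origin: handmade], since origin is handmade, rating = 3.
Group B: [stock: 6, rating: 1, origin: handmade], since origin is handmade, rating = 1.
Group B: [stock: 11, rating: 5, origin: handmade], since origin is handmade, rating = 5.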